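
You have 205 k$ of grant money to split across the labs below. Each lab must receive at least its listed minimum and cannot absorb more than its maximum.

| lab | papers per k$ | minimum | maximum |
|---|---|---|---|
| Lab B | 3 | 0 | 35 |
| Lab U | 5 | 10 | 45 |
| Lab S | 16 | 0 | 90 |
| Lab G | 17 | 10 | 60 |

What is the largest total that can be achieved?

Meeting every minimum uses 0+10+0+10 = 20 k$, leaving 185.
Order the labs by papers per k$: Lab G 17 > Lab S 16 > Lab U 5 > Lab B 3.
Lab G: +50 to 60 (cap) → 135 left.
Give Lab S 90 more to hit its cap of 90 → 45 left.
Give Lab U 35 more to hit its cap of 45 → 10 left.
Lab B has room for 35 more but only 10 remain, so it gets 10.
Total = 3×10 + 5×45 + 16×90 + 17×60 = 2715.

2715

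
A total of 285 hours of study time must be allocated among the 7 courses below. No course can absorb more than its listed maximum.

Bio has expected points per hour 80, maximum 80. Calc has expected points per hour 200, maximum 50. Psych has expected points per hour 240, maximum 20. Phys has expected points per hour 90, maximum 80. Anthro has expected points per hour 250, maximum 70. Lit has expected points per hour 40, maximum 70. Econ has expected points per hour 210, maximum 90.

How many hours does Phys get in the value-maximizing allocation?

Order the courses by expected points per hour: Anthro 250 > Psych 240 > Econ 210 > Calc 200 > Phys 90 > Bio 80 > Lit 40.
Anthro takes 70 to reach its cap of 70 — 215 left.
Psych takes 20 to reach its cap of 20 — 195 left.
Econ: +90 to 90 (cap) — 105 left.
Give Calc 50 to hit its cap of 50 — 55 left.
Phys has room for 80 but only 55 remain, so it gets 55.

55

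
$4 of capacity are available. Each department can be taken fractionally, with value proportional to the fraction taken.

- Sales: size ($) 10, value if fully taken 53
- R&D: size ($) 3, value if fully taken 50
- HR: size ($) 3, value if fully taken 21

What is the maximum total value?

57

Best value per unit of size first: R&D 50/3≈16.7, HR 21/3≈7, Sales 53/10≈5.3.
Take all of R&D (3 $, value 50) — 1 $ left.
1 $ left: a 1/3 share of HR gives 21×1/3 = 7.
Total value = 57.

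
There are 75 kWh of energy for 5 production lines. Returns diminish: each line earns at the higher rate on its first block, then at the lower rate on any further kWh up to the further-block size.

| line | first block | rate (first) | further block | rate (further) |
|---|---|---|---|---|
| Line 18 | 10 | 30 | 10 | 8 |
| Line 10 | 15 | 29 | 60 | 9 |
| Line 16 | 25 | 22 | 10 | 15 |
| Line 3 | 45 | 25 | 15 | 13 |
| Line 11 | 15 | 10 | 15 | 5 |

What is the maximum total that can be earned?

Order all 10 blocks by rate: Line 18/first 30 > Line 10/first 29 > Line 3/first 25 > Line 16/first 22 > Line 16/second 15 > Line 3/second 13 > Line 11/first 10 > Line 10/second 9 > Line 18/second 8 > Line 11/second 5.
Line 18/first (30): +10 — 65 left.
Line 10 first at 29: fill all 15 — 50 left.
Line 3 first at 25: fill all 45 — 5 left.
Line 16/first: +5 of 25 at 22; pool empty.
Total = 30×10 + 29×15 + 25×45 + 22×5 = 1970.

1970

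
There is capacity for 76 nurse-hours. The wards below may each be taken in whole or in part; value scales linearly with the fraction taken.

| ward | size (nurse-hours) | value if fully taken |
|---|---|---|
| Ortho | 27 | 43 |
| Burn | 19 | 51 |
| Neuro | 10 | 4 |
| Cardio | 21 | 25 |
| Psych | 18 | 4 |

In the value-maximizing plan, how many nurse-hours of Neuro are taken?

Best value per unit of size first: Burn 51/19≈2.68, Ortho 43/27≈1.59, Cardio 25/21≈1.19, Neuro 4/10≈0.4, Psych 4/18≈0.222.
Burn: take in full, 19 nurse-hours for value 51 — 57 left.
All 27 nurse-hours of Ortho fit (value 43) — 30 remain.
Cardio: take in full, 21 nurse-hours for value 25 — 9 left.
Fill the last 9 nurse-hours with part of Neuro: 9/10 of it earns 3.6.

9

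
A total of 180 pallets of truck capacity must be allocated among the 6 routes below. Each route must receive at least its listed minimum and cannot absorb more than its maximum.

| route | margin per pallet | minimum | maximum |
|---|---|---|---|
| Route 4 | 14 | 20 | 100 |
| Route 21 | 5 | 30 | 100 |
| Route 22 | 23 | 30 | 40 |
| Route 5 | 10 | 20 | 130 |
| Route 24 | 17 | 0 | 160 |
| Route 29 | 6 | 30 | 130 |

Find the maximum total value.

Meeting every minimum uses 20+30+30+20+0+30 = 130 pallets, leaving 50.
Rank by margin per pallet: Route 22 23 > Route 24 17 > Route 4 14 > Route 5 10 > Route 29 6 > Route 21 5.
Route 22 takes 10 more to reach its cap of 40 — 40 left.
Only 40 left; Route 24 takes them to reach 40.
Total = 14×20 + 5×30 + 23×40 + 10×20 + 17×40 + 6×30 = 2410.

2410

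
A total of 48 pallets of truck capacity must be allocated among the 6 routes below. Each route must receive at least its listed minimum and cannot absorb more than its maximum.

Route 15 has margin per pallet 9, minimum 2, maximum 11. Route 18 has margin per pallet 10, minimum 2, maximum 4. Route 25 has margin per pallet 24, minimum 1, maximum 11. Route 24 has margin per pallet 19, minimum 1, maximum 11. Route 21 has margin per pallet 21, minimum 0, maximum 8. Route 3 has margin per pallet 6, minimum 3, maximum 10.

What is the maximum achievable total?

798

Meeting every minimum uses 2+2+1+1+0+3 = 9 pallets, leaving 39.
Order the routes by margin per pallet: Route 25 24 > Route 21 21 > Route 24 19 > Route 18 10 > Route 15 9 > Route 3 6.
Route 25: +10 to 11 (cap) — 29 left.
Give Route 21 8 more to hit its cap of 8 — 21 left.
Route 24 takes 10 more to reach its cap of 11 — 11 left.
Give Route 18 2 more to hit its cap of 4 — 9 left.
Route 15: +9 to 11 (cap) — 0 left.
Total = 9×11 + 10×4 + 24×11 + 19×11 + 21×8 + 6×3 = 798.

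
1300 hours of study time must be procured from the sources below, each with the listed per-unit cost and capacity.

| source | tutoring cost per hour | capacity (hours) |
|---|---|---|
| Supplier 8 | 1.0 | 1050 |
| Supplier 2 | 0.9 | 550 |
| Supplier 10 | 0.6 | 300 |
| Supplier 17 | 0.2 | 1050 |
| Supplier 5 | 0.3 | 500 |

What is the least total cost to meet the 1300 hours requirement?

285

Cheapest first:
Supplier 17 at 0.2: take all 1050 hours → 250 still needed.
Take 250 from Supplier 5 at 0.3 to finish.
Supplier 10, Supplier 2, Supplier 8: unused.
Cost = 1050×0.2 + 250×0.3 = 285.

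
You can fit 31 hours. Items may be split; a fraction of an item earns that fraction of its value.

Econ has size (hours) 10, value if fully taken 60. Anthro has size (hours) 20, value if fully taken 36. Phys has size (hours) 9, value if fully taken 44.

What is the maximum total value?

Sort by value density: Econ 60/10≈6, Phys 44/9≈4.89, Anthro 36/20≈1.8.
Take all of Econ (10 hours, value 60) — 21 hours left.
Phys: take in full, 9 hours for value 44 — 12 left.
Fill the last 12 hours with part of Anthro: 12/20 of it earns 21.6.
Total value = 125.6.

125.6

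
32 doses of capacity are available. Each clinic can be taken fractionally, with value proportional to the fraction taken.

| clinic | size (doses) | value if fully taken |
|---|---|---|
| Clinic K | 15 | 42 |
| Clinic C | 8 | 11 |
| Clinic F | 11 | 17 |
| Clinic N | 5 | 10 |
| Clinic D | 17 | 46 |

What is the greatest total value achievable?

Rank by value-to-size ratio: Clinic K 42/15≈2.8, Clinic D 46/17≈2.71, Clinic N 10/5≈2, Clinic F 17/11≈1.55, Clinic C 11/8≈1.38.
Take all of Clinic K (15 doses, value 42) → 17 doses left.
All 17 doses of Clinic D fit (value 46) → 0 remain.
Total value = 88.

88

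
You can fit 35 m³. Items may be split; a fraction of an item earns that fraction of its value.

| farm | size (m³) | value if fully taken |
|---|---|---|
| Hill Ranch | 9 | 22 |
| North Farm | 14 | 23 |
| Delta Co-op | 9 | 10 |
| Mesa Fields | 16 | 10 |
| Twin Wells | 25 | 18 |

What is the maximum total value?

Rank by value-to-size ratio: Hill Ranch 22/9≈2.44, North Farm 23/14≈1.64, Delta Co-op 10/9≈1.11, Twin Wells 18/25≈0.72, Mesa Fields 10/16≈0.625.
Take all of Hill Ranch (9 m³, value 22) — 26 m³ left.
North Farm: take in full, 14 m³ for value 23 — 12 left.
Take all of Delta Co-op (9 m³, value 10) — 3 m³ left.
Only 3 m³ remain; take 3/25 of Twin Wells for value 18×3/25 = 2.16.
Total value = 57.16.

57.16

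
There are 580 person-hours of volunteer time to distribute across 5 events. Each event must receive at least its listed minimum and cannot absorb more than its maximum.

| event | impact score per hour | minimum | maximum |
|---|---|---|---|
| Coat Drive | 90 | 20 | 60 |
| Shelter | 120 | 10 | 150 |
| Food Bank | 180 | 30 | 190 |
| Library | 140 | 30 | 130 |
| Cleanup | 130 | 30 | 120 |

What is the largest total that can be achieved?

84200

Meeting every minimum uses 20+10+30+30+30 = 120 person-hours, leaving 460.
Rank by impact score per hour: Food Bank 180 > Library 140 > Cleanup 130 > Shelter 120 > Coat Drive 90.
Food Bank: +160 to 190 (cap) — 300 left.
Library: +100 to 130 (cap) — 200 left.
Give Cleanup 90 more to hit its cap of 120 — 110 left.
Only 110 left; Shelter takes them to reach 120.
Total = 90×20 + 120×120 + 180×190 + 140×130 + 130×120 = 84200.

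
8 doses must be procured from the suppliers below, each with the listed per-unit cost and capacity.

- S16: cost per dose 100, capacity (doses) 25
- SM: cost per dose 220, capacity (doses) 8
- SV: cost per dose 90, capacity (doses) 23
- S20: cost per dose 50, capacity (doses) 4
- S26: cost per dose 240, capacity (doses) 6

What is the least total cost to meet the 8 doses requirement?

Cheapest first:
S20 (50): use full 4 — 4 doses to go.
SV at 90: take 4 of its 23 — requirement met.
S16, SM, S26: unused.
Cost = 4×50 + 4×90 = 560.

560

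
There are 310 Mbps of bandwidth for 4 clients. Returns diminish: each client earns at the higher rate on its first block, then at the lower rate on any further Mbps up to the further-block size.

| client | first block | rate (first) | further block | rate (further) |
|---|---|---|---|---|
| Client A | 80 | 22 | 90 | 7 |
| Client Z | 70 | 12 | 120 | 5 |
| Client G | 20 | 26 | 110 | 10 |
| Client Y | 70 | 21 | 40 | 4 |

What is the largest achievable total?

Rank every tier by rate: Client G/tier1 26 > Client A/tier1 22 > Client Y/tier1 21 > Client Z/tier1 12 > Client G/tier2 10 > Client A/tier2 7 > Client Z/tier2 5 > Client Y/tier2 4.
Client G tier1 at 26: fill all 20 → 290 left.
Fill Client A tier1 block (80 at 22) → 210 left.
Fill Client Y tier1 block (70 at 21) → 140 left.
Client Z tier1 at 12: fill all 70 → 70 left.
70 remain; put them into Client G tier2 at 10.
Total = 26×20 + 22×80 + 21×70 + 12×70 + 10×70 = 5290.

5290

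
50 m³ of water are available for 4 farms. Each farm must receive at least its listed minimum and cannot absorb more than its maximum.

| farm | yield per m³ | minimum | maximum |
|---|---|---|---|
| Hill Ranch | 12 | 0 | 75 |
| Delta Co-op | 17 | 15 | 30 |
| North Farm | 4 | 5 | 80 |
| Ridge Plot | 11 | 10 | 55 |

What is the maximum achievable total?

Meeting every minimum uses 0+15+5+10 = 30 m³, leaving 20.
Highest yield per m³ first: Delta Co-op 17 > Hill Ranch 12 > Ridge Plot 11 > North Farm 4.
Give Delta Co-op 15 more to hit its cap of 30 → 5 left.
Hill Ranch: +5 (room for 75) → 5. Pool exhausted.
Total = 12×5 + 17×30 + 4×5 + 11×10 = 700.

700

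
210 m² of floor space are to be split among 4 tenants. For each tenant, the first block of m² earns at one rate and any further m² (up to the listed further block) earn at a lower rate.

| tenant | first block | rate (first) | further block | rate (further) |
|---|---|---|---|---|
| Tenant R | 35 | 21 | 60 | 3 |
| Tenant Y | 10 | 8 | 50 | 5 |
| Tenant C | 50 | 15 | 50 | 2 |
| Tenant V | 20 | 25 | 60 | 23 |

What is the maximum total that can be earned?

Rank every tier by rate: Tenant V/first 25 > Tenant V/second 23 > Tenant R/first 21 > Tenant C/first 15 > Tenant Y/first 8 > Tenant Y/second 5 > Tenant R/second 3 > Tenant C/second 2.
Fill Tenant V first block (20 at 25) ; 190 left.
Tenant V/second (23): +60 ; 130 left.
Fill Tenant R first block (35 at 21) ; 95 left.
Fill Tenant C first block (50 at 15) ; 45 left.
Tenant Y first at 8: fill all 10 ; 35 left.
35 remain; put them into Tenant Y second at 5.
Total = 25×20 + 23×60 + 21×35 + 15×50 + 8×10 + 5×35 = 3620.

3620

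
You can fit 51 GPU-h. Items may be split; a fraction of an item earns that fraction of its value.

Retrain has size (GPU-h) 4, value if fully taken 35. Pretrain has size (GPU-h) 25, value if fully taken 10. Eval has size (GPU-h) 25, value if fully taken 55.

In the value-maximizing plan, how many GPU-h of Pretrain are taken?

Rank by value-to-size ratio: Retrain 35/4≈8.75, Eval 55/25≈2.2, Pretrain 10/25≈0.4.
Retrain: take in full, 4 GPU-h for value 35 ; 47 left.
Take all of Eval (25 GPU-h, value 55) ; 22 GPU-h left.
22 GPU-h left: a 22/25 share of Pretrain gives 10×22/25 = 8.8.

22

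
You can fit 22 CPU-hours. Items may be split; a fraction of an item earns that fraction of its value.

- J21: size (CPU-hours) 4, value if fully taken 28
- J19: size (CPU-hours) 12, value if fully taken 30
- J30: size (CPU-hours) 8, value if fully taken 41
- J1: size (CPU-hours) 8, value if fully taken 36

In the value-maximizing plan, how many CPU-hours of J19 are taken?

2

Best value per unit of size first: J21 28/4≈7, J30 41/8≈5.12, J1 36/8≈4.5, J19 30/12≈2.5.
All 4 CPU-hours of J21 fit (value 28) — 18 remain.
All 8 CPU-hours of J30 fit (value 41) — 10 remain.
J1: take in full, 8 CPU-hours for value 36 — 2 left.
Only 2 CPU-hours remain; take 2/12 of J19 for value 30×2/12 = 5.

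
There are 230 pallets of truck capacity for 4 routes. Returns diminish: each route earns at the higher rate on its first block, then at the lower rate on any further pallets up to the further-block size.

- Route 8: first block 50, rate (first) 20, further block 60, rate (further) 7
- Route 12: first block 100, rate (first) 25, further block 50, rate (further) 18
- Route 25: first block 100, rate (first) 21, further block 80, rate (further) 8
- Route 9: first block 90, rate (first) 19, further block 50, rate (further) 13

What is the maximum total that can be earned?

5200

Order all 8 blocks by rate: Route 12/T1 25 > Route 25/T1 21 > Route 8/T1 20 > Route 9/T1 19 > Route 12/T2 18 > Route 9/T2 13 > Route 25/T2 8 > Route 8/T2 7.
Route 12/T1 (25): +100 ; 130 left.
Route 25 T1 at 21: fill all 100 ; 30 left.
Route 8 T1 at 20: only 30 left, fill 30.
Total = 25×100 + 21×100 + 20×30 = 5200.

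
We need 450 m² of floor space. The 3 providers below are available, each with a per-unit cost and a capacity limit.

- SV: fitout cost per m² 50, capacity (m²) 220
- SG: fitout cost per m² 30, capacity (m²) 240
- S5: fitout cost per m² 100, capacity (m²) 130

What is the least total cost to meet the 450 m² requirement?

17700

Cheapest first:
Take 240 from SG at 30 ; need 210 more.
SV at 50: take 210 of its 220 ; requirement met.
S5: unused.
Cost = 240×30 + 210×50 = 17700.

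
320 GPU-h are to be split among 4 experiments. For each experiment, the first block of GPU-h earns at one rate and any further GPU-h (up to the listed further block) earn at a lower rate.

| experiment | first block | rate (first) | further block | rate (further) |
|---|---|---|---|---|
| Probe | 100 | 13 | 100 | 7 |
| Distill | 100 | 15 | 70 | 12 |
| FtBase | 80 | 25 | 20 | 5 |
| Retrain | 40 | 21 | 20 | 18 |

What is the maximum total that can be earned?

5740

Treat each block as its own option and order by rate: FtBase/T1 25 > Retrain/T1 21 > Retrain/T2 18 > Distill/T1 15 > Probe/T1 13 > Distill/T2 12 > Probe/T2 7 > FtBase/T2 5.
FtBase T1 at 25: fill all 80 — 240 left.
Fill Retrain T1 block (40 at 21) — 200 left.
Retrain T2 at 18: fill all 20 — 180 left.
Distill/T1 (15): +100 — 80 left.
80 remain; put them into Probe T1 at 13.
Total = 25×80 + 21×40 + 18×20 + 15×100 + 13×80 = 5740.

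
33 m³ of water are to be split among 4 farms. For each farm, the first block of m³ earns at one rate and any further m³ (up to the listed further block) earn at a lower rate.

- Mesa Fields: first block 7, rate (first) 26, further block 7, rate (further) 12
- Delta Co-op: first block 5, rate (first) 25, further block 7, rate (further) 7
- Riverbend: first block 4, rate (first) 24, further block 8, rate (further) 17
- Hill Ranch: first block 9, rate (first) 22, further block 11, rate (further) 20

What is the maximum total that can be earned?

Treat each block as its own option and order by rate: Mesa Fields/T1 26 > Delta Co-op/T1 25 > Riverbend/T1 24 > Hill Ranch/T1 22 > Hill Ranch/T2 20 > Riverbend/T2 17 > Mesa Fields/T2 12 > Delta Co-op/T2 7.
Mesa Fields/T1 (26): +7 → 26 left.
Delta Co-op T1 at 25: fill all 5 → 21 left.
Riverbend T1 at 24: fill all 4 → 17 left.
Hill Ranch/T1 (22): +9 → 8 left.
Hill Ranch T2 at 20: only 8 left, fill 8.
Total = 26×7 + 25×5 + 24×4 + 22×9 + 20×8 = 761.

761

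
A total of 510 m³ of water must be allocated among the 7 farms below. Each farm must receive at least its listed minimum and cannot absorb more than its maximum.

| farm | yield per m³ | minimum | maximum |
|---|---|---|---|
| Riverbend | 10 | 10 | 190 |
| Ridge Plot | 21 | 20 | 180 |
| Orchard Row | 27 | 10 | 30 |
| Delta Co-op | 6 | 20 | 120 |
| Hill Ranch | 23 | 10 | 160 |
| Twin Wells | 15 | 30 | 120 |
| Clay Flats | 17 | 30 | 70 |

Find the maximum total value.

Meeting every minimum uses 10+20+10+20+10+30+30 = 130 m³, leaving 380.
Highest yield per m³ first: Orchard Row 27 > Hill Ranch 23 > Ridge Plot 21 > Clay Flats 17 > Twin Wells 15 > Riverbend 10 > Delta Co-op 6.
Give Orchard Row 20 more to hit its cap of 30 → 360 left.
Give Hill Ranch 150 more to hit its cap of 160 → 210 left.
Give Ridge Plot 160 more to hit its cap of 180 → 50 left.
Clay Flats: +40 to 70 (cap) → 10 left.
Twin Wells: +10 (room for 90) → 40. Pool exhausted.
Total = 10×10 + 21×180 + 27×30 + 6×20 + 23×160 + 15×40 + 17×70 = 10280.

10280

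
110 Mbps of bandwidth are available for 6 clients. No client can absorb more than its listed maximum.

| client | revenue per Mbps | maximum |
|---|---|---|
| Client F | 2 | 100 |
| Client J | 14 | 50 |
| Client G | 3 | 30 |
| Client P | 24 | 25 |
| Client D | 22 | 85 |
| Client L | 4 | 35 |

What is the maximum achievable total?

2470

Rank by revenue per Mbps: Client P 24 > Client D 22 > Client J 14 > Client L 4 > Client G 3 > Client F 2.
Give Client P 25 to hit its cap of 25 — 85 left.
Client D takes 85 to reach its cap of 85 — 0 left.
Total = 24×25 + 22×85 = 2470.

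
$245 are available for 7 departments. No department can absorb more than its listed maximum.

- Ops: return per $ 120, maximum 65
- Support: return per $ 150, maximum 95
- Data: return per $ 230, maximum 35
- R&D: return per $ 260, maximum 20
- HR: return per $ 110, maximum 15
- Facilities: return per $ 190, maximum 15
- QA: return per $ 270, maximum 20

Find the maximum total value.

42950

Highest return per $ first: QA 270 > R&D 260 > Data 230 > Facilities 190 > Support 150 > Ops 120 > HR 110.
QA: +20 to 20 (cap) — 225 left.
R&D: +20 to 20 (cap) — 205 left.
Give Data 35 to hit its cap of 35 — 170 left.
Facilities takes 15 to reach its cap of 15 — 155 left.
Support: +95 to 95 (cap) — 60 left.
Ops has room for 65 but only 60 remain, so it gets 60.
Total = 120×60 + 150×95 + 230×35 + 260×20 + 190×15 + 270×20 = 42950.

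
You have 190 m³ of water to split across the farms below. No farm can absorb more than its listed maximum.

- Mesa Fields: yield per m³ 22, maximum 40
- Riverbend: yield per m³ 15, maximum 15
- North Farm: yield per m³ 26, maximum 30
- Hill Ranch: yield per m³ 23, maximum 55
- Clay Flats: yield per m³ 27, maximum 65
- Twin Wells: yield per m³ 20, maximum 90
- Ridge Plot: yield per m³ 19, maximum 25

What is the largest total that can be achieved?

Order the farms by yield per m³: Clay Flats 27 > North Farm 26 > Hill Ranch 23 > Mesa Fields 22 > Twin Wells 20 > Ridge Plot 19 > Riverbend 15.
Clay Flats takes 65 to reach its cap of 65 → 125 left.
Give North Farm 30 to hit its cap of 30 → 95 left.
Give Hill Ranch 55 to hit its cap of 55 → 40 left.
Give Mesa Fields 40 to hit its cap of 40 → 0 left.
Total = 22×40 + 26×30 + 23×55 + 27×65 = 4680.

4680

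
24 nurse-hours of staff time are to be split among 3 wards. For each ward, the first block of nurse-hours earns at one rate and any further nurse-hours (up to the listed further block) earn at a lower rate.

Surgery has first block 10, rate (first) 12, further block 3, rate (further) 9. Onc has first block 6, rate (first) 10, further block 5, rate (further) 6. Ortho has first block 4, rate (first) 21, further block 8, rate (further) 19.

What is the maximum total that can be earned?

Treat each block as its own option and order by rate: Ortho/tier1 21 > Ortho/tier2 19 > Surgery/tier1 12 > Onc/tier1 10 > Surgery/tier2 9 > Onc/tier2 6.
Fill Ortho tier1 block (4 at 21) → 20 left.
Ortho tier2 at 19: fill all 8 → 12 left.
Surgery tier1 at 12: fill all 10 → 2 left.
Onc/tier1: +2 of 6 at 10; pool empty.
Total = 21×4 + 19×8 + 12×10 + 10×2 = 376.

376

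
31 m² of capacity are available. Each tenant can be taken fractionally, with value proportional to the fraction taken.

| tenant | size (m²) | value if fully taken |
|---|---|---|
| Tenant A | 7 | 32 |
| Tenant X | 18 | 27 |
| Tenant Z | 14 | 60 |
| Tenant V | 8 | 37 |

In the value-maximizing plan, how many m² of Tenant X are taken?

Rank by value-to-size ratio: Tenant V 37/8≈4.62, Tenant A 32/7≈4.57, Tenant Z 60/14≈4.29, Tenant X 27/18≈1.5.
Tenant V: take in full, 8 m² for value 37 → 23 left.
Tenant A: take in full, 7 m² for value 32 → 16 left.
Tenant Z: take in full, 14 m² for value 60 → 2 left.
2 m² left: a 2/18 share of Tenant X gives 27×2/18 = 3.

2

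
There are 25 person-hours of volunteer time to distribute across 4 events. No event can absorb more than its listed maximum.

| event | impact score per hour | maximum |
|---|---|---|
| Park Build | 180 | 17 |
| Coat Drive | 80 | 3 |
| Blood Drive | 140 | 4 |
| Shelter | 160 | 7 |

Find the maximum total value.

Rank by impact score per hour: Park Build 180 > Shelter 160 > Blood Drive 140 > Coat Drive 80.
Give Park Build 17 to hit its cap of 17 ; 8 left.
Shelter: +7 to 7 (cap) ; 1 left.
Only 1 left; Blood Drive takes them to reach 1.
Total = 180×17 + 140×1 + 160×7 = 4320.

4320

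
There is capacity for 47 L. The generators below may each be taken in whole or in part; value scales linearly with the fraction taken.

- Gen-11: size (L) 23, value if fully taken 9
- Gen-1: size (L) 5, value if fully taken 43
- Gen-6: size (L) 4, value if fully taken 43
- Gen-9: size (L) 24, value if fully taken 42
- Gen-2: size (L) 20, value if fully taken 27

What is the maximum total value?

Best value per unit of size first: Gen-6 43/4≈10.8, Gen-1 43/5≈8.6, Gen-9 42/24≈1.75, Gen-2 27/20≈1.35, Gen-11 9/23≈0.391.
Take all of Gen-6 (4 L, value 43) → 43 L left.
Take all of Gen-1 (5 L, value 43) → 38 L left.
Take all of Gen-9 (24 L, value 42) → 14 L left.
Fill the last 14 L with part of Gen-2: 14/20 of it earns 18.9.
Total value = 146.9.

146.9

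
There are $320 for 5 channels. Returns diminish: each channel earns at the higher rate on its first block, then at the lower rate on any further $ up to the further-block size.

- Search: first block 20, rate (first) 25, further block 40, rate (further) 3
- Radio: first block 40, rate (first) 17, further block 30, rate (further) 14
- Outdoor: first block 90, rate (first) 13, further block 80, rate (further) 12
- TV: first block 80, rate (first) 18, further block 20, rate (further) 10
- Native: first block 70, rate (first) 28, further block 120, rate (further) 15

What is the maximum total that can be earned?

6230

Treat each block as its own option and order by rate: Native/first 28 > Search/first 25 > TV/first 18 > Radio/first 17 > Native/second 15 > Radio/second 14 > Outdoor/first 13 > Outdoor/second 12 > TV/second 10 > Search/second 3.
Native/first (28): +70 → 250 left.
Fill Search first block (20 at 25) → 230 left.
TV first at 18: fill all 80 → 150 left.
Radio/first (17): +40 → 110 left.
Native/second: +110 of 120 at 15; pool empty.
Total = 28×70 + 25×20 + 18×80 + 17×40 + 15×110 = 6230.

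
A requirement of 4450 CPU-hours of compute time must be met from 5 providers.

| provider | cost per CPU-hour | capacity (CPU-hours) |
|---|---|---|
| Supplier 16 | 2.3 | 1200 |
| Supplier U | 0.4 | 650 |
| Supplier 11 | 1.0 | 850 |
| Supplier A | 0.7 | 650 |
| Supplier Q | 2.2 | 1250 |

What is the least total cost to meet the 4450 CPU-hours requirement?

6730

Cheapest first:
Supplier U (0.4): use full 650 ; 3800 CPU-hours to go.
Supplier A at 0.7: take all 650 CPU-hours ; 3150 still needed.
Take 850 from Supplier 11 at 1.0 ; need 2300 more.
Supplier Q at 2.2: take all 1250 CPU-hours ; 1050 still needed.
Supplier 16 at 2.3: take 1050 of its 1200 ; requirement met.
Cost = 650×0.4 + 650×0.7 + 850×1.0 + 1250×2.2 + 1050×2.3 = 6730.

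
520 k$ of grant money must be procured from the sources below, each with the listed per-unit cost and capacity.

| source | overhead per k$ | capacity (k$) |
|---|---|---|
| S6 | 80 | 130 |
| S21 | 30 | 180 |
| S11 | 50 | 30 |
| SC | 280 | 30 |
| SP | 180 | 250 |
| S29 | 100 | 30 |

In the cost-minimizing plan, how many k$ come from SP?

150

Fill from the cheapest source first.
Take 180 from S21 at 30 — need 340 more.
S11 at 50: take all 30 k$ — 310 still needed.
S6 (80): use full 130 — 180 k$ to go.
S29 at 100: take all 30 k$ — 150 still needed.
Take 150 from SP at 180 to finish.
SC: unused.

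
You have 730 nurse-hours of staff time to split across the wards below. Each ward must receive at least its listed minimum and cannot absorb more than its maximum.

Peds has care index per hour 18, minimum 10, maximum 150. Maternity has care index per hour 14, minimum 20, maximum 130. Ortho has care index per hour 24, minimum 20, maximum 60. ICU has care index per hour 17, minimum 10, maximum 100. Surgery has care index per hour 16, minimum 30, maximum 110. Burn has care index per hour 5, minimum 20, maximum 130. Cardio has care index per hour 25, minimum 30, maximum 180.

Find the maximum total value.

13740

Meeting every minimum uses 10+20+20+10+30+20+30 = 140 nurse-hours, leaving 590.
Highest care index per hour first: Cardio 25 > Ortho 24 > Peds 18 > ICU 17 > Surgery 16 > Maternity 14 > Burn 5.
Give Cardio 150 more to hit its cap of 180 → 440 left.
Give Ortho 40 more to hit its cap of 60 → 400 left.
Peds: +140 to 150 (cap) → 260 left.
ICU takes 90 more to reach its cap of 100 → 170 left.
Surgery takes 80 more to reach its cap of 110 → 90 left.
Maternity: +90 (room for 110) → 110. Pool exhausted.
Total = 18×150 + 14×110 + 24×60 + 17×100 + 16×110 + 5×20 + 25×180 = 13740.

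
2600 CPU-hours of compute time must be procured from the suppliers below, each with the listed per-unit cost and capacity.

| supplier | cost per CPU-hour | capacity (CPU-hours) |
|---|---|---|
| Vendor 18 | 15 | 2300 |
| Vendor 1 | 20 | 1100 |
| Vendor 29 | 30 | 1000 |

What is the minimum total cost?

Cheapest first:
Vendor 18 (15): use full 2300 ; 300 CPU-hours to go.
Vendor 1 (20): take the remaining 300 ; done.
Vendor 29: unused.
Cost = 2300×15 + 300×20 = 40500.

40500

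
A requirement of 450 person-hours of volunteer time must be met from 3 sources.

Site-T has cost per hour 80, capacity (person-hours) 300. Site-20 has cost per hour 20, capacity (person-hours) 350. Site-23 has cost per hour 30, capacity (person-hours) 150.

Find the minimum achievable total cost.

10000

Cheapest first:
Site-20 (20): use full 350 → 100 person-hours to go.
Site-23 at 30: take 100 of its 150 → requirement met.
Site-T: unused.
Cost = 350×20 + 100×30 = 10000.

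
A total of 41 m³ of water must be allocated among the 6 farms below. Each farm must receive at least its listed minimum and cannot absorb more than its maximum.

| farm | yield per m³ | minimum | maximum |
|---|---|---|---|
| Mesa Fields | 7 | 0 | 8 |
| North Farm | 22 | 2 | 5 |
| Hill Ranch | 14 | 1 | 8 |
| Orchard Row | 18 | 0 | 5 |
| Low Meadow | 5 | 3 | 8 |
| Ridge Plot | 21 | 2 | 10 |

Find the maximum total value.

603

Meeting every minimum uses 0+2+1+0+3+2 = 8 m³, leaving 33.
Rank by yield per m³: North Farm 22 > Ridge Plot 21 > Orchard Row 18 > Hill Ranch 14 > Mesa Fields 7 > Low Meadow 5.
North Farm: +3 to 5 (cap) → 30 left.
Ridge Plot takes 8 more to reach its cap of 10 → 22 left.
Give Orchard Row 5 more to hit its cap of 5 → 17 left.
Hill Ranch takes 7 more to reach its cap of 8 → 10 left.
Mesa Fields: +8 to 8 (cap) → 2 left.
Only 2 left; Low Meadow takes them to reach 5.
Total = 7×8 + 22×5 + 14×8 + 18×5 + 5×5 + 21×10 = 603.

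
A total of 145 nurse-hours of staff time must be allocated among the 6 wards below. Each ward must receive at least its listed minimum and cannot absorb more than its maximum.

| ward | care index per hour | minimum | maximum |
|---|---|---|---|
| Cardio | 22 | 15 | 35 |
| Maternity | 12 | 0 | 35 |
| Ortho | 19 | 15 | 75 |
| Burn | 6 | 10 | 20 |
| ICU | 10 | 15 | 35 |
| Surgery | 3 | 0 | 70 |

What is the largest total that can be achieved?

2525

Meeting every minimum uses 15+0+15+10+15+0 = 55 nurse-hours, leaving 90.
Highest care index per hour first: Cardio 22 > Ortho 19 > Maternity 12 > ICU 10 > Burn 6 > Surgery 3.
Cardio: +20 to 35 (cap) — 70 left.
Ortho takes 60 more to reach its cap of 75 — 10 left.
Maternity has room for 35 more but only 10 remain, so it gets 10.
Total = 22×35 + 12×10 + 19×75 + 6×10 + 10×15 = 2525.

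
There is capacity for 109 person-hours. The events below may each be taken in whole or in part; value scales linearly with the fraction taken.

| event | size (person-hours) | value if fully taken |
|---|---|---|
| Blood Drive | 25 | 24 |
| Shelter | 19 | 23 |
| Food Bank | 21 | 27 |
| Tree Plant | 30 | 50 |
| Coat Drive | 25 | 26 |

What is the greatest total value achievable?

Sort by value density: Tree Plant 50/30≈1.67, Food Bank 27/21≈1.29, Shelter 23/19≈1.21, Coat Drive 26/25≈1.04, Blood Drive 24/25≈0.96.
Tree Plant: take in full, 30 person-hours for value 50 ; 79 left.
Take all of Food Bank (21 person-hours, value 27) ; 58 person-hours left.
All 19 person-hours of Shelter fit (value 23) ; 39 remain.
All 25 person-hours of Coat Drive fit (value 26) ; 14 remain.
Fill the last 14 person-hours with part of Blood Drive: 14/25 of it earns 13.44.
Total value = 139.44.

139.44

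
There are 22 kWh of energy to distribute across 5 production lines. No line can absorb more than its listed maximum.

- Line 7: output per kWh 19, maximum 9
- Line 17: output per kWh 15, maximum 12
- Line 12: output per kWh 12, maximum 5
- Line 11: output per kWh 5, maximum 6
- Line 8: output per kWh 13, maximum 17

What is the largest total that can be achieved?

364

Order the production lines by output per kWh: Line 7 19 > Line 17 15 > Line 8 13 > Line 12 12 > Line 11 5.
Give Line 7 9 to hit its cap of 9 ; 13 left.
Give Line 17 12 to hit its cap of 12 ; 1 left.
Line 8: +1 (room for 17) → 1. Pool exhausted.
Total = 19×9 + 15×12 + 13×1 = 364.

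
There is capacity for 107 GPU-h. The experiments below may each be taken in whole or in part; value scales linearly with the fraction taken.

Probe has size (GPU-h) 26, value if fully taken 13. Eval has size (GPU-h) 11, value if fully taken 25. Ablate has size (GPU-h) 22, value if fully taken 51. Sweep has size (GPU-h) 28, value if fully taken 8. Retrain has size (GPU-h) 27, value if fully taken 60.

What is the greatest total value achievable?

155

Rank by value-to-size ratio: Ablate 51/22≈2.32, Eval 25/11≈2.27, Retrain 60/27≈2.22, Probe 13/26≈0.5, Sweep 8/28≈0.286.
Ablate: take in full, 22 GPU-h for value 51 → 85 left.
All 11 GPU-h of Eval fit (value 25) → 74 remain.
All 27 GPU-h of Retrain fit (value 60) → 47 remain.
Take all of Probe (26 GPU-h, value 13) → 21 GPU-h left.
Fill the last 21 GPU-h with part of Sweep: 21/28 of it earns 6.
Total value = 155.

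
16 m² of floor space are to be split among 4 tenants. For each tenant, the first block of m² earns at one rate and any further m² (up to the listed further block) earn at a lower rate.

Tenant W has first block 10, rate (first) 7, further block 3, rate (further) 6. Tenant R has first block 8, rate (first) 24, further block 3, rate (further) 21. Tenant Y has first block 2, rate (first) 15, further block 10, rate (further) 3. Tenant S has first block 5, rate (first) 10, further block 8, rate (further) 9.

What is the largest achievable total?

Treat each block as its own option and order by rate: Tenant R/tier1 24 > Tenant R/tier2 21 > Tenant Y/tier1 15 > Tenant S/tier1 10 > Tenant S/tier2 9 > Tenant W/tier1 7 > Tenant W/tier2 6 > Tenant Y/tier2 3.
Tenant R/tier1 (24): +8 → 8 left.
Fill Tenant R tier2 block (3 at 21) → 5 left.
Tenant Y tier1 at 15: fill all 2 → 3 left.
Tenant S/tier1: +3 of 5 at 10; pool empty.
Total = 24×8 + 21×3 + 15×2 + 10×3 = 315.

315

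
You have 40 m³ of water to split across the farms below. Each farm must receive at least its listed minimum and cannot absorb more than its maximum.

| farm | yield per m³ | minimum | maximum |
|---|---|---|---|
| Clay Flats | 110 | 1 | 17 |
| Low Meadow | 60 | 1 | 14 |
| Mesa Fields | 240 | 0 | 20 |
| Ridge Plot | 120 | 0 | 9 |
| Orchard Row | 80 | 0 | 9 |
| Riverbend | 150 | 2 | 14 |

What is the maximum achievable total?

7550

Meeting every minimum uses 1+1+0+0+0+2 = 4 m³, leaving 36.
Highest yield per m³ first: Mesa Fields 240 > Riverbend 150 > Ridge Plot 120 > Clay Flats 110 > Orchard Row 80 > Low Meadow 60.
Give Mesa Fields 20 more to hit its cap of 20 — 16 left.
Give Riverbend 12 more to hit its cap of 14 — 4 left.
Ridge Plot: +4 (room for 9) → 4. Pool exhausted.
Total = 110×1 + 60×1 + 240×20 + 120×4 + 150×14 = 7550.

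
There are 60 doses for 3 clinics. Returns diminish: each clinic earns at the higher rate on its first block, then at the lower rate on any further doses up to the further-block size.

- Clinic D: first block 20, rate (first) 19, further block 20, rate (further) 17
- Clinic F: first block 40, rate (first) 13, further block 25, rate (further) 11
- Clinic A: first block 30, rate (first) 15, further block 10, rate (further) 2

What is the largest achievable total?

1020

Order all 6 blocks by rate: Clinic D/tier1 19 > Clinic D/tier2 17 > Clinic A/tier1 15 > Clinic F/tier1 13 > Clinic F/tier2 11 > Clinic A/tier2 2.
Clinic D tier1 at 19: fill all 20 → 40 left.
Fill Clinic D tier2 block (20 at 17) → 20 left.
Clinic A tier1 at 15: only 20 left, fill 20.
Total = 19×20 + 17×20 + 15×20 = 1020.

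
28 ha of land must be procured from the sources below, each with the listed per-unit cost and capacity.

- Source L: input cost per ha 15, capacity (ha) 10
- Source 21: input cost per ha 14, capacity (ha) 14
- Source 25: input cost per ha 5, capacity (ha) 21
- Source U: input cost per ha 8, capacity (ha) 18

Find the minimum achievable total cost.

161

Fill from the cheapest source first.
Source 25 at 5: take all 21 ha → 7 still needed.
Take 7 from Source U at 8 to finish.
Source 21, Source L: unused.
Cost = 21×5 + 7×8 = 161.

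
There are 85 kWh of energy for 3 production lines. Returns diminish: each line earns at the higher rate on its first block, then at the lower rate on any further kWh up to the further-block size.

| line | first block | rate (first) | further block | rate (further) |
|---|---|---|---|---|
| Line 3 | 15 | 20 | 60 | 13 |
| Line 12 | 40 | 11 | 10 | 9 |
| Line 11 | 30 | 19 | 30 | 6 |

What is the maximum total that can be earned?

1390

Rank every tier by rate: Line 3/first 20 > Line 11/first 19 > Line 3/second 13 > Line 12/first 11 > Line 12/second 9 > Line 11/second 6.
Fill Line 3 first block (15 at 20) ; 70 left.
Fill Line 11 first block (30 at 19) ; 40 left.
40 remain; put them into Line 3 second at 13.
Total = 20×15 + 19×30 + 13×40 = 1390.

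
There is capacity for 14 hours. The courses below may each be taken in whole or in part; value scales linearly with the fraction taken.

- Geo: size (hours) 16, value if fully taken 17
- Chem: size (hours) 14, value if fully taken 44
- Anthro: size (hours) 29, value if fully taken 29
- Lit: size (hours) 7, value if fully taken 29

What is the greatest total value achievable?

Best value per unit of size first: Lit 29/7≈4.14, Chem 44/14≈3.14, Geo 17/16≈1.06, Anthro 29/29≈1.
Take all of Lit (7 hours, value 29) → 7 hours left.
Fill the last 7 hours with part of Chem: 7/14 of it earns 22.
Total value = 51.

51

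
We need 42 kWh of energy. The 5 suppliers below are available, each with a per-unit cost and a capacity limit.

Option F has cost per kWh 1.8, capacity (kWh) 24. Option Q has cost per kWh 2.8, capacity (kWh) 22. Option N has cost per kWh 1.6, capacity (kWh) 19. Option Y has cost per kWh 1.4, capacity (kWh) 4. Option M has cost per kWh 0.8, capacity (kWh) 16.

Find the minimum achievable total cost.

Use suppliers in increasing cost order.
Option M at 0.8: take all 16 kWh ; 26 still needed.
Take 4 from Option Y at 1.4 ; need 22 more.
Take 19 from Option N at 1.6 ; need 3 more.
Option F (1.8): take the remaining 3 ; done.
Option Q: unused.
Cost = 16×0.8 + 4×1.4 + 19×1.6 + 3×1.8 = 54.2.

54.2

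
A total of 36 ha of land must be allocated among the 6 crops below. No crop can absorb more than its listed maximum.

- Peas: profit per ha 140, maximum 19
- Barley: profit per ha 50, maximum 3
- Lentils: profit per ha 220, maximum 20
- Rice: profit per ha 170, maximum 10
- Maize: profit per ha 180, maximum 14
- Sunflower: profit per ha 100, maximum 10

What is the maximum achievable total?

Rank by profit per ha: Lentils 220 > Maize 180 > Rice 170 > Peas 140 > Sunflower 100 > Barley 50.
Lentils takes 20 to reach its cap of 20 ; 16 left.
Give Maize 14 to hit its cap of 14 ; 2 left.
Rice has room for 10 but only 2 remain, so it gets 2.
Total = 220×20 + 170×2 + 180×14 = 7260.

7260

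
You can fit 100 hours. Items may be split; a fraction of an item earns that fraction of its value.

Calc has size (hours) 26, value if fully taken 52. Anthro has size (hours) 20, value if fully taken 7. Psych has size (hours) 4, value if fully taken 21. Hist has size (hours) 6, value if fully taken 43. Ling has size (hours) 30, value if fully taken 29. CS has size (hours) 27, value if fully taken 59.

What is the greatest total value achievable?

206.45

Sort by value density: Hist 43/6≈7.17, Psych 21/4≈5.25, CS 59/27≈2.19, Calc 52/26≈2, Ling 29/30≈0.967, Anthro 7/20≈0.35.
Hist: take in full, 6 hours for value 43 ; 94 left.
Take all of Psych (4 hours, value 21) ; 90 hours left.
CS: take in full, 27 hours for value 59 ; 63 left.
Calc: take in full, 26 hours for value 52 ; 37 left.
Ling: take in full, 30 hours for value 29 ; 7 left.
Fill the last 7 hours with part of Anthro: 7/20 of it earns 2.45.
Total value = 206.45.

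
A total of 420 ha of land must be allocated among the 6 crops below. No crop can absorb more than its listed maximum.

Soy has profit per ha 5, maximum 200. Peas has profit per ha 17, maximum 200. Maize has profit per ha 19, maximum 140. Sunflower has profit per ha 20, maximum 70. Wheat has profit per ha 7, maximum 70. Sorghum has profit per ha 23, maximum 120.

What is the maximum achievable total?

Rank by profit per ha: Sorghum 23 > Sunflower 20 > Maize 19 > Peas 17 > Wheat 7 > Soy 5.
Sorghum: +120 to 120 (cap) ; 300 left.
Sunflower takes 70 to reach its cap of 70 ; 230 left.
Maize: +140 to 140 (cap) ; 90 left.
Peas: +90 (room for 200) → 90. Pool exhausted.
Total = 17×90 + 19×140 + 20×70 + 23×120 = 8350.

8350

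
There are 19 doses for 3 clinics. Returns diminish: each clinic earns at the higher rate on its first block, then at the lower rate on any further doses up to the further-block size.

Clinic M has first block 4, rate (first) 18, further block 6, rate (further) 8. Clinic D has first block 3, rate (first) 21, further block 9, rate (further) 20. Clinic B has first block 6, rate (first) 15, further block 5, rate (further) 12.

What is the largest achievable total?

360

Order all 6 blocks by rate: Clinic D/T1 21 > Clinic D/T2 20 > Clinic M/T1 18 > Clinic B/T1 15 > Clinic B/T2 12 > Clinic M/T2 8.
Fill Clinic D T1 block (3 at 21) ; 16 left.
Clinic D T2 at 20: fill all 9 ; 7 left.
Fill Clinic M T1 block (4 at 18) ; 3 left.
Clinic B/T1: +3 of 6 at 15; pool empty.
Total = 21×3 + 20×9 + 18×4 + 15×3 = 360.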